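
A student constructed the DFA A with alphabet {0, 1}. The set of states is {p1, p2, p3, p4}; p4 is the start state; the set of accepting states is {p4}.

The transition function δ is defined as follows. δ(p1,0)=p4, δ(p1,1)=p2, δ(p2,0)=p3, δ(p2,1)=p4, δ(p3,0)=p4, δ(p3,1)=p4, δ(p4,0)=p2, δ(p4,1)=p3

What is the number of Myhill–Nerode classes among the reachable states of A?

First remove the unreachable states {p1}; 3 states remain.
P0 = {p4} | {p2,p3}.
Refine {p2,p3} on symbol 0: members go to different blocks, giving {p2} and {p3}.
The partition is now stable with 3 blocks: {p4} | {p2} | {p3}.

3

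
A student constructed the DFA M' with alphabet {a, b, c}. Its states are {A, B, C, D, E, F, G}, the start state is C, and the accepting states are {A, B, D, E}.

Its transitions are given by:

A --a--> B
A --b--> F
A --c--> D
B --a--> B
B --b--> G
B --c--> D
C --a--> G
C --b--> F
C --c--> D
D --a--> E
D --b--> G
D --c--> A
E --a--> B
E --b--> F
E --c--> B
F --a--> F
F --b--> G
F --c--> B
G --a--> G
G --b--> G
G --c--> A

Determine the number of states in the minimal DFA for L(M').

2

Every state is reachable, so we keep all 7.
Initial partition by acceptance: {A,B,D,E} | {C,F,G}.
The partition is now stable with 2 blocks: {A,B,D,E} | {C,F,G}.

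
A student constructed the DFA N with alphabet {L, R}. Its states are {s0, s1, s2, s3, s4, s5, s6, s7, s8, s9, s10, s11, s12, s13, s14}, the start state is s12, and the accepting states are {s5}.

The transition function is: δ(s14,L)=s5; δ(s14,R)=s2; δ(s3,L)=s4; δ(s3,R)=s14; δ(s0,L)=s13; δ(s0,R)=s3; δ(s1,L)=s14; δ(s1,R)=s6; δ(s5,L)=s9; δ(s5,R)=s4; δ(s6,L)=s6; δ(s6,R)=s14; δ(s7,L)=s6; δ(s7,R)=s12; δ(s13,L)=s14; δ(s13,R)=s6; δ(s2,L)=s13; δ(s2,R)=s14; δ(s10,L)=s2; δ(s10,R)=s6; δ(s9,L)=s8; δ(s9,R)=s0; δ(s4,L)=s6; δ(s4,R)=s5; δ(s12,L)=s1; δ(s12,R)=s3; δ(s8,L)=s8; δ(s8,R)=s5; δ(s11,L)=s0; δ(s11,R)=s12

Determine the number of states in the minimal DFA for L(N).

First remove the unreachable states {s7,s10,s11}; 12 states remain.
P0 = {s5} | {s0,s1,s2,s3,s4,s6,s8,s9,s12,s13,s14}.
Refine {s0,s1,s2,s3,s4,s6,s8,s9,s12,s13,s14} on symbol L: members go to different blocks, giving {s0,s1,s2,s3,s4,s6,s8,s9,s12,s13} and {s14}.
Split {s0,s1,s2,s3,s4,s6,s8,s9,s12,s13} by δ(·,L) → {s0,s2,s3,s4,s6,s8,s9,s12} and {s1,s13}.
Split {s0,s2,s3,s4,s6,s8,s9,s12} by δ(·,L) → {s3,s4,s6,s8,s9} and {s0,s2,s12}.
On input R, block {s3,s4,s6,s8,s9} splits into {s3,s6} and {s4,s8} and {s9}.
Refine {s3,s6} on symbol L: members go to different blocks, giving {s3} and {s6}.
Refine {s0,s2,s12} on symbol R: members go to different blocks, giving {s0,s12} and {s2}.
Split {s4,s8} by δ(·,L) → {s4} and {s8}.
The partition is now stable with 10 blocks: {s5} | {s3} | {s14} | {s1,s13} | {s0,s12} | {s4} | {s9} | {s6} | {s2} | {s8}.

10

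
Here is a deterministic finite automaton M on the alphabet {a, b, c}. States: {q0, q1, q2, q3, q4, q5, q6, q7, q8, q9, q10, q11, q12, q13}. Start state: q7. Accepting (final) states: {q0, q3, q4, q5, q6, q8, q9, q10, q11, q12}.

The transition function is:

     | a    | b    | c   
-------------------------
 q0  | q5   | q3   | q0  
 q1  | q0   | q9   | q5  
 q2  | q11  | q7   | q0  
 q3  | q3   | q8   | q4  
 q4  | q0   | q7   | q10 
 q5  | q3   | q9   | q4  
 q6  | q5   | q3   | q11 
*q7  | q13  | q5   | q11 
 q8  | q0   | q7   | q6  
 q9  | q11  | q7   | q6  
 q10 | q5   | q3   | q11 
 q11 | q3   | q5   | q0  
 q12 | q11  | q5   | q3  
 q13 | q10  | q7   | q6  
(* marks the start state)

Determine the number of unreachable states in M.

BFS from q7 reaches {q0, q3, q4, q5, q6, q7, q8, q9, q10, q11, q13}; the 3 state(s) q1, q2, q12 are never visited.

3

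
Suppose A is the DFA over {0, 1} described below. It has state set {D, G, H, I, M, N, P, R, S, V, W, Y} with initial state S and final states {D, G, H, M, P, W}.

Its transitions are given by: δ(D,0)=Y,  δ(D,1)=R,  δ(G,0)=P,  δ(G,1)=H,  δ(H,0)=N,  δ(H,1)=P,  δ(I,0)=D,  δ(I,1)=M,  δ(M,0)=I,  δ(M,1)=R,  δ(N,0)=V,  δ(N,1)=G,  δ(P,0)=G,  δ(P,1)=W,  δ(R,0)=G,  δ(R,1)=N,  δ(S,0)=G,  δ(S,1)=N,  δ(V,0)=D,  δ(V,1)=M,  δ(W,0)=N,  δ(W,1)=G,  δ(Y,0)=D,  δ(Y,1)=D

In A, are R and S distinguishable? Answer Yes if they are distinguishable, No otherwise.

No

Initial partition by acceptance: {D,G,H,M,P,W} | {I,N,R,S,V,Y}.
Refine {D,G,H,M,P,W} on symbol 0: members go to different blocks, giving {D,H,M,W} and {G,P}.
On input 1, block {D,H,M,W} splits into {D,M} and {H,W}.
On input 0, block {I,N,R,S,V,Y} splits into {I,V,Y} and {R,S} and {N}.
The partition is now stable with 6 blocks: {D,M} | {I,V,Y} | {G,P} | {H,W} | {R,S} | {N}.
R and S lie in the same block of the stable partition, so they are equivalent — no string distinguishes them.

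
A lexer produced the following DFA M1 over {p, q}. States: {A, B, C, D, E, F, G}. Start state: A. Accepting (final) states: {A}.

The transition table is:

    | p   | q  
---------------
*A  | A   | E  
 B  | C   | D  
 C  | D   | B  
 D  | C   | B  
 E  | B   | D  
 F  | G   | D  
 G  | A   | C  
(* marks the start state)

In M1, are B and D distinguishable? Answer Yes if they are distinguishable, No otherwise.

No

Reachable states from the start: {A,B,C,D,E}. Unreachable: {F,G} — drop them.
P0 = {A} | {B,C,D,E}.
No further refinement is possible. Final partition (2 blocks): {A} | {B,C,D,E}.
B and D lie in the same block of the stable partition, so they are equivalent — no string distinguishes them.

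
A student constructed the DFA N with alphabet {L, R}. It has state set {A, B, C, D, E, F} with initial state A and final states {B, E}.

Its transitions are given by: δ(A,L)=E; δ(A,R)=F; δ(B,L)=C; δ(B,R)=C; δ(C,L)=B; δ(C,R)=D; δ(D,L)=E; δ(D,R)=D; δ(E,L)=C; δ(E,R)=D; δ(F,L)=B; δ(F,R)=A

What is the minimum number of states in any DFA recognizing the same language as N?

Start with accepting vs non-accepting: {B,E} | {A,C,D,F}.
No further refinement is possible. Final partition (2 blocks): {B,E} | {A,C,D,F}.

2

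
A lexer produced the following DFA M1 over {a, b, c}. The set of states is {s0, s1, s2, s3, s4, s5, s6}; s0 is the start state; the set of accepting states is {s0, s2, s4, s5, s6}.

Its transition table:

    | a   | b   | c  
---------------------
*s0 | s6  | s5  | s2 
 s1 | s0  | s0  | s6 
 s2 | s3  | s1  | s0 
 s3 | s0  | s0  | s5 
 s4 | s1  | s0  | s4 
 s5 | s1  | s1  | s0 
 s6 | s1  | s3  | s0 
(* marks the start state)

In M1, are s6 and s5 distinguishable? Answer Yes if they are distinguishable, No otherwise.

First remove the unreachable states {s4}; 6 states remain.
Initial partition by acceptance: {s0,s2,s5,s6} | {s1,s3}.
Refine {s0,s2,s5,s6} on symbol a: members go to different blocks, giving {s2,s5,s6} and {s0}.
Stable partition: {s2,s5,s6} | {s1,s3} | {s0} — 3 equivalence classes.
s6 and s5 lie in the same block of the stable partition, so they are equivalent — no string distinguishes them.

No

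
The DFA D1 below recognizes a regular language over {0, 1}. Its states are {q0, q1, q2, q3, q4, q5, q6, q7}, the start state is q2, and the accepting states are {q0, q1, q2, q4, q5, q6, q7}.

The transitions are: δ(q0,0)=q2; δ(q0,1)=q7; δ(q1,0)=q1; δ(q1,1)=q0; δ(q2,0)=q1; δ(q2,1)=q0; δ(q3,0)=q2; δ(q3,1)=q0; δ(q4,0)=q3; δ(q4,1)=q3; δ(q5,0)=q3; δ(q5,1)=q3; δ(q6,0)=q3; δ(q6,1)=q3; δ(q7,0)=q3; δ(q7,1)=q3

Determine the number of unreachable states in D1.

Starting at q2 and following transitions, the reachable set is {q0, q1, q2, q3, q7}. That leaves q4, q5, q6 unreachable — 3 in total.

3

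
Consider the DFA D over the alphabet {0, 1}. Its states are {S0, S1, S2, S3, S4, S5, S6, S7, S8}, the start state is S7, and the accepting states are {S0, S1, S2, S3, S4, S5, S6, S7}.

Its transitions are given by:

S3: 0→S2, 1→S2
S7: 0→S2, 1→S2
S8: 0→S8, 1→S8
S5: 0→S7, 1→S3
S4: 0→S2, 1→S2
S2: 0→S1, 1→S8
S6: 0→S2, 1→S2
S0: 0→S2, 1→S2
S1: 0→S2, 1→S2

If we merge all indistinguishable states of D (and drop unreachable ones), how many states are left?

3

States {S0,S3,S4,S5,S6} cannot be reached from the start state, so discard them.
Start with accepting vs non-accepting: {S1,S2,S7} | {S8}.
Split {S1,S2,S7} by δ(·,1) → {S1,S7} and {S2}.
Stable partition: {S1,S7} | {S8} | {S2} — 3 equivalence classes.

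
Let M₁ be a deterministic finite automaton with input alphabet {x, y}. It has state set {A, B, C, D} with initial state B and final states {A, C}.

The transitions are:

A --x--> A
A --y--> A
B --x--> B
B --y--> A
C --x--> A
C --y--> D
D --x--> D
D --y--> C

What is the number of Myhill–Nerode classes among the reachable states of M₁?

2

States {C,D} cannot be reached from the start state, so discard them.
P0 = {A} | {B}.
No further refinement is possible. Final partition (2 blocks): {A} | {B}.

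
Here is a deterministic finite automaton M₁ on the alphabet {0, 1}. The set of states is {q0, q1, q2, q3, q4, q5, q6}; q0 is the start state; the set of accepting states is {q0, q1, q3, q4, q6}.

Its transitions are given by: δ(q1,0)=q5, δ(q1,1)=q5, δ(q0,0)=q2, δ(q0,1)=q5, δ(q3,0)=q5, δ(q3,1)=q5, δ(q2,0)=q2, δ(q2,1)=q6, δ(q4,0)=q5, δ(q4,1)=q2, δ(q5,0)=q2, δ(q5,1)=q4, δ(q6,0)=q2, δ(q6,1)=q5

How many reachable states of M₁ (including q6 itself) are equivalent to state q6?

First remove the unreachable states {q1,q3}; 5 states remain.
P0 = {q0,q4,q6} | {q2,q5}.
The partition is now stable with 2 blocks: {q0,q4,q6} | {q2,q5}.
The equivalence class containing q6 is {q0,q4,q6}, of size 3.

3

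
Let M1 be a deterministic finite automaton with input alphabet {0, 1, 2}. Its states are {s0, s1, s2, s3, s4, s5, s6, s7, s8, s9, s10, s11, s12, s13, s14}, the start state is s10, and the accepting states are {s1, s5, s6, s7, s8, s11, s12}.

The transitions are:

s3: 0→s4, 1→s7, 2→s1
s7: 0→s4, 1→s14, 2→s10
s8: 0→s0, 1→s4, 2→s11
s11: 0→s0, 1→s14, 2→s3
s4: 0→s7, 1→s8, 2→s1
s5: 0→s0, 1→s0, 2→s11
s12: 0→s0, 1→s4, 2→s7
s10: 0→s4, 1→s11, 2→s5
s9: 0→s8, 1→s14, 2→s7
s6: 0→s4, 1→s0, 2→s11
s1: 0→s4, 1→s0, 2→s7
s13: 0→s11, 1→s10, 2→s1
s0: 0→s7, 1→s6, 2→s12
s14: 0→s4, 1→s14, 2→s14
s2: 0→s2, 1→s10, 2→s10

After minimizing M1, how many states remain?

Reachable states from the start: {s0,s1,s3,s4,s5,s6,s7,s8,s10,s11,s12,s14}. Unreachable: {s2,s9,s13} — drop them.
Start with accepting vs non-accepting: {s1,s5,s6,s7,s8,s11,s12} | {s0,s3,s4,s10,s14}.
Split {s1,s5,s6,s7,s8,s11,s12} by δ(·,2) → {s1,s5,s6,s8,s12} and {s7,s11}.
On input 0, block {s0,s3,s4,s10,s14} splits into {s3,s10,s14} and {s0,s4}.
On input 1, block {s3,s10,s14} splits into {s3,s10} and {s14}.
The partition is now stable with 5 blocks: {s1,s5,s6,s8,s12} | {s3,s10} | {s7,s11} | {s0,s4} | {s14}.

5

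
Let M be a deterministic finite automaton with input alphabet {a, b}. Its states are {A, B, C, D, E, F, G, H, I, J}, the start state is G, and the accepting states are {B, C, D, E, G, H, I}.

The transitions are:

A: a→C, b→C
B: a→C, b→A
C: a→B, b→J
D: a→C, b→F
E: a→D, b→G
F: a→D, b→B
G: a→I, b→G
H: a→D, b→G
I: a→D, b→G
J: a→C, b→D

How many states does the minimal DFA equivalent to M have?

4

States {E,H} cannot be reached from the start state, so discard them.
Initial partition by acceptance: {B,C,D,G,I} | {A,F,J}.
On input b, block {B,C,D,G,I} splits into {B,C,D} and {G,I}.
Split {G,I} by δ(·,a) → {G} and {I}.
No further refinement is possible. Final partition (4 blocks): {B,C,D} | {A,F,J} | {G} | {I}.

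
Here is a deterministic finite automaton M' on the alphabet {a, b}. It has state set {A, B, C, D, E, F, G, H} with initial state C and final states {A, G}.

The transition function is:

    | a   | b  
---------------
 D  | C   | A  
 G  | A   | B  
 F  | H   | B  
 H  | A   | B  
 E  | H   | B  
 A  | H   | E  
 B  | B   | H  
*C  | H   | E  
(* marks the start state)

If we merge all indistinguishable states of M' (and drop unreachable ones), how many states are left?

5

States {D,F,G} cannot be reached from the start state, so discard them.
P0 = {A} | {B,C,E,H}.
Refine {B,C,E,H} on symbol a: members go to different blocks, giving {B,C,E} and {H}.
On input a, block {B,C,E} splits into {C,E} and {B}.
On input b, block {C,E} splits into {C} and {E}.
No further refinement is possible. Final partition (5 blocks): {A} | {C} | {H} | {B} | {E}.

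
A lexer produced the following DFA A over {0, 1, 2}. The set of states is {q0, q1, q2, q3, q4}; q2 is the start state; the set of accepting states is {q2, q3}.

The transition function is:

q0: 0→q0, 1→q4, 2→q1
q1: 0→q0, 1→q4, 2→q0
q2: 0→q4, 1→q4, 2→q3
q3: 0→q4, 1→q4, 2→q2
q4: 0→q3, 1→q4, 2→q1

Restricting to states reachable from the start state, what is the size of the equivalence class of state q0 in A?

2

Every state is reachable, so we keep all 5.
P0 = {q2,q3} | {q0,q1,q4}.
Split {q0,q1,q4} by δ(·,0) → {q0,q1} and {q4}.
The partition is now stable with 3 blocks: {q2,q3} | {q0,q1} | {q4}.
State q0 belongs to the block {q0,q1}, which has 2 states.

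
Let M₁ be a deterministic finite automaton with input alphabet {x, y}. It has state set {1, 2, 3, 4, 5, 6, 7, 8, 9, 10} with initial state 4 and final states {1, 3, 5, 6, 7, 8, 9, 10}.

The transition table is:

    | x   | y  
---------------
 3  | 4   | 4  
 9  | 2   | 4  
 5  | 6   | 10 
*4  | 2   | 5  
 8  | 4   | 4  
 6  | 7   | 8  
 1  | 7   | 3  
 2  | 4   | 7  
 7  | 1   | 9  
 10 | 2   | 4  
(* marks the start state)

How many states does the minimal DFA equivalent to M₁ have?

3

Start with accepting vs non-accepting: {1,3,5,6,7,8,9,10} | {2,4}.
On input x, block {1,3,5,6,7,8,9,10} splits into {1,5,6,7} and {3,8,9,10}.
No further refinement is possible. Final partition (3 blocks): {1,5,6,7} | {2,4} | {3,8,9,10}.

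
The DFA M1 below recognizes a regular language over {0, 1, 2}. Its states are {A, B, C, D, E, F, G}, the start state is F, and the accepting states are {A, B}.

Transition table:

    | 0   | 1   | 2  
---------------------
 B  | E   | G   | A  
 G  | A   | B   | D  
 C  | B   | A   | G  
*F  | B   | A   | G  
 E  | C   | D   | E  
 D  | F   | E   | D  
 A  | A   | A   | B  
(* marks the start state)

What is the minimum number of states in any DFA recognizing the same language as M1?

5

Every state is reachable, so we keep all 7.
Start with accepting vs non-accepting: {A,B} | {C,D,E,F,G}.
Refine {A,B} on symbol 0: members go to different blocks, giving {A} and {B}.
On input 0, block {C,D,E,F,G} splits into {C,F} and {D,E} and {G}.
The partition is now stable with 5 blocks: {A} | {C,F} | {B} | {D,E} | {G}.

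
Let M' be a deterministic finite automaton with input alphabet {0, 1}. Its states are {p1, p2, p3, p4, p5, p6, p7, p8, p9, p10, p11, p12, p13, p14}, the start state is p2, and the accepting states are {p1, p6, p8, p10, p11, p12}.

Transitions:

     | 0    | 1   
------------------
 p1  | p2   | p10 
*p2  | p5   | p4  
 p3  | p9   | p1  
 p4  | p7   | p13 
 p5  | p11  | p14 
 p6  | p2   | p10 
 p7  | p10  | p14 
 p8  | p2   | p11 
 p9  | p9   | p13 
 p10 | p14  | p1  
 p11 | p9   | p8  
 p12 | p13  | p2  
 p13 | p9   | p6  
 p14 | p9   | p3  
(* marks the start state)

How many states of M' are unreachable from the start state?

No path from p2 leads to p12; the other 13 states are all reachable.

1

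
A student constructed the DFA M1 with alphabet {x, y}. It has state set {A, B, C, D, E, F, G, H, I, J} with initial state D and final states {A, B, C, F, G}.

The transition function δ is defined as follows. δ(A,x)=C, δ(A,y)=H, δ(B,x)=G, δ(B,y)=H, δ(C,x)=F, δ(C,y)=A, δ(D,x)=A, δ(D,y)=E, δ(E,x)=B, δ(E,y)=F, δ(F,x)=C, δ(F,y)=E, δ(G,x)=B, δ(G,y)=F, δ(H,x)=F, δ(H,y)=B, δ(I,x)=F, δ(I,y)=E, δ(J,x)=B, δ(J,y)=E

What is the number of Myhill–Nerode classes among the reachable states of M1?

4

Reachable states from the start: {A,B,C,D,E,F,G,H}. Unreachable: {I,J} — drop them.
P0 = {A,B,C,F,G} | {D,E,H}.
On input y, block {A,B,C,F,G} splits into {A,B,F} and {C,G}.
On input y, block {D,E,H} splits into {E,H} and {D}.
The partition is now stable with 4 blocks: {A,B,F} | {E,H} | {C,G} | {D}.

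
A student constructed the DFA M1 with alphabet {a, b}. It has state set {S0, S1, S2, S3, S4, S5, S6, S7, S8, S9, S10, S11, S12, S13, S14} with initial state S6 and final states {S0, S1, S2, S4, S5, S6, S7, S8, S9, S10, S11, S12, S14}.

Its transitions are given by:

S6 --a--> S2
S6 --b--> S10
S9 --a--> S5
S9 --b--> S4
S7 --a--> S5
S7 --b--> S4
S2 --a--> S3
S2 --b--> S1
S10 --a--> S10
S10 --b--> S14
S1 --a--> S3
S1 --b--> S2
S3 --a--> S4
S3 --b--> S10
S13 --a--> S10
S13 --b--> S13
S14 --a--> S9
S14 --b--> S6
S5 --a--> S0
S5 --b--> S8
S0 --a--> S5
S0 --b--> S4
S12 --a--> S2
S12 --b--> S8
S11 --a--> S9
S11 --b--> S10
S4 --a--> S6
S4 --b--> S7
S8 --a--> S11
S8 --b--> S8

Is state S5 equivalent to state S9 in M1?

No

Reachable states from the start: {S0,S1,S2,S3,S4,S5,S6,S7,S8,S9,S10,S11,S14}. Unreachable: {S12,S13} — drop them.
Initial partition by acceptance: {S0,S1,S2,S4,S5,S6,S7,S8,S9,S10,S11,S14} | {S3}.
Split {S0,S1,S2,S4,S5,S6,S7,S8,S9,S10,S11,S14} by δ(·,a) → {S0,S4,S5,S6,S7,S8,S9,S10,S11,S14} and {S1,S2}.
Split {S0,S4,S5,S6,S7,S8,S9,S10,S11,S14} by δ(·,a) → {S0,S4,S5,S7,S8,S9,S10,S11,S14} and {S6}.
Refine {S0,S4,S5,S7,S8,S9,S10,S11,S14} on symbol a: members go to different blocks, giving {S0,S5,S7,S8,S9,S10,S11,S14} and {S4}.
On input b, block {S0,S5,S7,S8,S9,S10,S11,S14} splits into {S5,S8,S10,S11} and {S0,S7,S9} and {S14}.
Refine {S5,S8,S10,S11} on symbol a: members go to different blocks, giving {S5,S11} and {S8,S10}.
Split {S8,S10} by δ(·,a) → {S8} and {S10}.
Refine {S5,S11} on symbol b: members go to different blocks, giving {S5} and {S11}.
No further refinement is possible. Final partition (10 blocks): {S5} | {S3} | {S1,S2} | {S6} | {S4} | {S0,S7,S9} | {S14} | {S8} | {S10} | {S11}.
S5 and S9 end up in different blocks, so they are distinguishable. For instance, the string 'baaa' is accepted from only S5.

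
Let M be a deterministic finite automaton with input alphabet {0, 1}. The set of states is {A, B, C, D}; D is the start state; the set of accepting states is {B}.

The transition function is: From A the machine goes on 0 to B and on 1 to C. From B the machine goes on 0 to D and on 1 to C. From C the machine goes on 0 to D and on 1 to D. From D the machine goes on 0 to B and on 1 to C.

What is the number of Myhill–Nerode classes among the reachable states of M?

3

First remove the unreachable states {A}; 3 states remain.
P0 = {B} | {C,D}.
On input 0, block {C,D} splits into {C} and {D}.
No further refinement is possible. Final partition (3 blocks): {B} | {C} | {D}.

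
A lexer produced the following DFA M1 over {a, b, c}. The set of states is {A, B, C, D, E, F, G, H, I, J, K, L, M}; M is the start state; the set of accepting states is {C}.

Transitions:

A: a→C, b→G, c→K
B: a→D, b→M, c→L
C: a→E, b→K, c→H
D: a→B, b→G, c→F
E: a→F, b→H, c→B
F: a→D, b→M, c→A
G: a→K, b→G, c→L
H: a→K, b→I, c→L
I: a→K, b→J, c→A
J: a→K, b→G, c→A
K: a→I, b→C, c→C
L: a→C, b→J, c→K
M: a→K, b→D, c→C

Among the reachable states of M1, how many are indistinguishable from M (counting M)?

Every state is reachable, so we keep all 13.
Initial partition by acceptance: {C} | {A,B,D,E,F,G,H,I,J,K,L,M}.
On input a, block {A,B,D,E,F,G,H,I,J,K,L,M} splits into {B,D,E,F,G,H,I,J,K,M} and {A,L}.
Refine {B,D,E,F,G,H,I,J,K,M} on symbol b: members go to different blocks, giving {B,D,E,F,G,H,I,J,M} and {K}.
Refine {B,D,E,F,G,H,I,J,M} on symbol a: members go to different blocks, giving {G,H,I,J,M} and {B,D,E,F}.
Split {G,H,I,J,M} by δ(·,b) → {G,H,I,J} and {M}.
Refine {B,D,E,F} on symbol b: members go to different blocks, giving {B,F} and {D,E}.
No further refinement is possible. Final partition (7 blocks): {C} | {G,H,I,J} | {A,L} | {K} | {B,F} | {M} | {D,E}.
State M belongs to the block {M}, which has 1 states.

1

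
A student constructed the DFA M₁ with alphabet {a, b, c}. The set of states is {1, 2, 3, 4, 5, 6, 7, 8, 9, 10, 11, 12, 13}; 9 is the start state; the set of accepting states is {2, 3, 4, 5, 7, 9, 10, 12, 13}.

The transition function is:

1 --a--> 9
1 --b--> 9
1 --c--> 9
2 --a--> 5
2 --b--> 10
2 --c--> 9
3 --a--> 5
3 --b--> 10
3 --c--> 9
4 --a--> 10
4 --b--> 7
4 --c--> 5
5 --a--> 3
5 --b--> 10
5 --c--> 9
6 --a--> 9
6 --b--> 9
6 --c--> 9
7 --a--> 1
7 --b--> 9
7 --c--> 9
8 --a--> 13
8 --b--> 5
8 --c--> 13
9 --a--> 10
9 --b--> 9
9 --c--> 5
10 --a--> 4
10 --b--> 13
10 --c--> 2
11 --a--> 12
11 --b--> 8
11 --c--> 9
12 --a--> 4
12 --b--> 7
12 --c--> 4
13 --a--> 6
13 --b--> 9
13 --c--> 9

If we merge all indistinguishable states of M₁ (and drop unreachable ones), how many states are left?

5

Reachable states from the start: {1,2,3,4,5,6,7,9,10,13}. Unreachable: {8,11,12} — drop them.
Start with accepting vs non-accepting: {2,3,4,5,7,9,10,13} | {1,6}.
On input a, block {2,3,4,5,7,9,10,13} splits into {2,3,4,5,9,10} and {7,13}.
Refine {2,3,4,5,9,10} on symbol b: members go to different blocks, giving {2,3,5,9} and {4,10}.
On input a, block {2,3,5,9} splits into {2,3,5} and {9}.
The partition is now stable with 5 blocks: {2,3,5} | {1,6} | {7,13} | {4,10} | {9}.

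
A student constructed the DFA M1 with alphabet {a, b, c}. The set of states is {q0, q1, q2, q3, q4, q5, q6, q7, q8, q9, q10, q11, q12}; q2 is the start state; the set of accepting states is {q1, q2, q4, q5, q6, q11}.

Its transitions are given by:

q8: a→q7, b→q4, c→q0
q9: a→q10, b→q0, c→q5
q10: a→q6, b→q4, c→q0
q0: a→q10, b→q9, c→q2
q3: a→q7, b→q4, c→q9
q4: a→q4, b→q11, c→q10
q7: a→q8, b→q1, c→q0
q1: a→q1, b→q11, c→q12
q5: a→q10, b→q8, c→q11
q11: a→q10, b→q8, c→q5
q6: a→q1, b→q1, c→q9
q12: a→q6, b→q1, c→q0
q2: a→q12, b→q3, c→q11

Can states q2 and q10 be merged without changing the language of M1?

No

Every state is reachable, so we keep all 13.
P0 = {q1,q2,q4,q5,q6,q11} | {q0,q3,q7,q8,q9,q10,q12}.
Refine {q1,q2,q4,q5,q6,q11} on symbol a: members go to different blocks, giving {q1,q4,q6} and {q2,q5,q11}.
Refine {q1,q4,q6} on symbol b: members go to different blocks, giving {q1,q4} and {q6}.
Refine {q0,q3,q7,q8,q9,q10,q12} on symbol a: members go to different blocks, giving {q0,q3,q7,q8,q9} and {q10,q12}.
Refine {q0,q3,q7,q8,q9} on symbol a: members go to different blocks, giving {q3,q7,q8} and {q0,q9}.
No further refinement is possible. Final partition (6 blocks): {q1,q4} | {q3,q7,q8} | {q2,q5,q11} | {q6} | {q10,q12} | {q0,q9}.
q2 and q10 end up in different blocks, so they are distinguishable. For instance, the string 'ε' is accepted from only q2.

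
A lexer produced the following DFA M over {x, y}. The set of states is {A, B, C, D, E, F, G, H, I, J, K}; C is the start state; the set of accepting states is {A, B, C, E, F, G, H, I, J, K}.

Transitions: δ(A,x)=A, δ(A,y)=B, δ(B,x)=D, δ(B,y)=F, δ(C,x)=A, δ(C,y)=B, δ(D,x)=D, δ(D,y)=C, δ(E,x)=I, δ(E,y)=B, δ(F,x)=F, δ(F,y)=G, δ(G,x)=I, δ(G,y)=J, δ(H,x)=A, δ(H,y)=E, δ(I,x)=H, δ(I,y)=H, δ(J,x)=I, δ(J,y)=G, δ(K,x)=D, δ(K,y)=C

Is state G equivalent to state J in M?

Yes

States {K} cannot be reached from the start state, so discard them.
Initial partition by acceptance: {A,B,C,E,F,G,H,I,J} | {D}.
Split {A,B,C,E,F,G,H,I,J} by δ(·,x) → {A,C,E,F,G,H,I,J} and {B}.
On input y, block {A,C,E,F,G,H,I,J} splits into {F,G,H,I,J} and {A,C,E}.
Refine {F,G,H,I,J} on symbol x: members go to different blocks, giving {F,G,I,J} and {H}.
Split {F,G,I,J} by δ(·,x) → {F,G,J} and {I}.
On input x, block {F,G,J} splits into {G,J} and {F}.
Split {A,C,E} by δ(·,x) → {A,C} and {E}.
No further refinement is possible. Final partition (8 blocks): {G,J} | {D} | {B} | {A,C} | {H} | {I} | {F} | {E}.
G and J lie in the same block of the stable partition, so they are equivalent — no string distinguishes them.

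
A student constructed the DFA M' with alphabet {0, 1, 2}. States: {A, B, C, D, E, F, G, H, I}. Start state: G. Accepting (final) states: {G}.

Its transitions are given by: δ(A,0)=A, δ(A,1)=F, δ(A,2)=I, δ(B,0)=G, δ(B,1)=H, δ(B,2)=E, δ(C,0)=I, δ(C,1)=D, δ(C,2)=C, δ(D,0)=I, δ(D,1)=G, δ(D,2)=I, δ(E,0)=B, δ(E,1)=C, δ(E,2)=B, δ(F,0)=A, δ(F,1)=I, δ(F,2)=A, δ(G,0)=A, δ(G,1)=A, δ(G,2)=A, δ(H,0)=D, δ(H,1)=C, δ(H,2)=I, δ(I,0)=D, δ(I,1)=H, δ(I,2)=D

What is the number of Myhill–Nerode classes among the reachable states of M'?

First remove the unreachable states {B,E}; 7 states remain.
P0 = {G} | {A,C,D,F,H,I}.
On input 1, block {A,C,D,F,H,I} splits into {A,C,F,H,I} and {D}.
Split {A,C,F,H,I} by δ(·,0) → {A,C,F} and {H,I}.
On input 0, block {A,C,F} splits into {A,F} and {C}.
Split {A,F} by δ(·,1) → {A} and {F}.
Refine {H,I} on symbol 1: members go to different blocks, giving {H} and {I}.
Stable partition: {G} | {A} | {D} | {H} | {C} | {F} | {I} — 7 equivalence classes.

7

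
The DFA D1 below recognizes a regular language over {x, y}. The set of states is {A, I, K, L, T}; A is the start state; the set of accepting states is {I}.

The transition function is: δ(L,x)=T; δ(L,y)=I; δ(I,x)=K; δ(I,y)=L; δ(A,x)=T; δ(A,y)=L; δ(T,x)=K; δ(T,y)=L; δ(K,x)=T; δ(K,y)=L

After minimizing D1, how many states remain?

Every state is reachable, so we keep all 5.
P0 = {I} | {A,K,L,T}.
On input y, block {A,K,L,T} splits into {A,K,T} and {L}.
The partition is now stable with 3 blocks: {I} | {A,K,T} | {L}.

3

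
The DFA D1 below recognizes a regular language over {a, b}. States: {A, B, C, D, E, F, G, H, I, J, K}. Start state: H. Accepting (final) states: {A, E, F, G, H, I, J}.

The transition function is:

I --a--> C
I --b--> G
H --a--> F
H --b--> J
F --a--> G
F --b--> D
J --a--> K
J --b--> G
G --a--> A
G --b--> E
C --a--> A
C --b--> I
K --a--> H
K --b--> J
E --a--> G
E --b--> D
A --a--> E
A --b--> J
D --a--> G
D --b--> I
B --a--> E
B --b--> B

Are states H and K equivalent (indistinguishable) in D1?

Reachable states from the start: {A,C,D,E,F,G,H,I,J,K}. Unreachable: {B} — drop them.
Initial partition by acceptance: {A,E,F,G,H,I,J} | {C,D,K}.
Split {A,E,F,G,H,I,J} by δ(·,a) → {A,E,F,G,H} and {I,J}.
On input b, block {A,E,F,G,H} splits into {A,H} and {E,F} and {G}.
Split {C,D,K} by δ(·,a) → {C,K} and {D}.
No further refinement is possible. Final partition (6 blocks): {A,H} | {C,K} | {I,J} | {E,F} | {G} | {D}.
H and K end up in different blocks, so they are distinguishable. For instance, the string 'ε' is accepted from only H.

No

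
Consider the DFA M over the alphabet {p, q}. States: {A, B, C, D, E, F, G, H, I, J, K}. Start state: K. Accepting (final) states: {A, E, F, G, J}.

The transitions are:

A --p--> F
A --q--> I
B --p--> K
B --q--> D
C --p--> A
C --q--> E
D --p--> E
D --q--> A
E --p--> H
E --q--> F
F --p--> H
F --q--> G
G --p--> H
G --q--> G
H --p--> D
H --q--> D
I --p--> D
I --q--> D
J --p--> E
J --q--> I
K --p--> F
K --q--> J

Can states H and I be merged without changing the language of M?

First remove the unreachable states {B,C}; 9 states remain.
Start with accepting vs non-accepting: {A,E,F,G,J} | {D,H,I,K}.
On input p, block {A,E,F,G,J} splits into {E,F,G} and {A,J}.
On input p, block {D,H,I,K} splits into {D,K} and {H,I}.
No further refinement is possible. Final partition (4 blocks): {E,F,G} | {D,K} | {A,J} | {H,I}.
H and I lie in the same block of the stable partition, so they are equivalent — no string distinguishes them.

Yes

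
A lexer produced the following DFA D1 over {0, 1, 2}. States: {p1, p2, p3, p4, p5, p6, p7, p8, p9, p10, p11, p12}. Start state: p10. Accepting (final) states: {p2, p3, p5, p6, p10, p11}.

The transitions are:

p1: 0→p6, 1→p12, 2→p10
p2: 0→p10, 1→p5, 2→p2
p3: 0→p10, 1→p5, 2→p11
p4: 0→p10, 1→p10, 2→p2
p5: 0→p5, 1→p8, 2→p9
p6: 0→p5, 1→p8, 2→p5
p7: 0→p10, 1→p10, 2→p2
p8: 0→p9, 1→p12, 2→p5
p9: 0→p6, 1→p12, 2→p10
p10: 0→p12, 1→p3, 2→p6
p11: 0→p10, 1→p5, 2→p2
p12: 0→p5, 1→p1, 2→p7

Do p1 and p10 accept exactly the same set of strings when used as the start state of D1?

Reachable states from the start: {p1,p2,p3,p5,p6,p7,p8,p9,p10,p11,p12}. Unreachable: {p4} — drop them.
P0 = {p2,p3,p5,p6,p10,p11} | {p1,p7,p8,p9,p12}.
On input 0, block {p2,p3,p5,p6,p10,p11} splits into {p2,p3,p5,p6,p11} and {p10}.
Refine {p2,p3,p5,p6,p11} on symbol 0: members go to different blocks, giving {p2,p3,p11} and {p5,p6}.
On input 0, block {p1,p7,p8,p9,p12} splits into {p1,p9,p12} and {p7} and {p8}.
Refine {p1,p9,p12} on symbol 2: members go to different blocks, giving {p1,p9} and {p12}.
On input 2, block {p5,p6} splits into {p5} and {p6}.
Stable partition: {p2,p3,p11} | {p1,p9} | {p10} | {p5} | {p7} | {p8} | {p12} | {p6} — 8 equivalence classes.
p1 and p10 end up in different blocks, so they are distinguishable. For instance, the string 'ε' is accepted from only p10.

No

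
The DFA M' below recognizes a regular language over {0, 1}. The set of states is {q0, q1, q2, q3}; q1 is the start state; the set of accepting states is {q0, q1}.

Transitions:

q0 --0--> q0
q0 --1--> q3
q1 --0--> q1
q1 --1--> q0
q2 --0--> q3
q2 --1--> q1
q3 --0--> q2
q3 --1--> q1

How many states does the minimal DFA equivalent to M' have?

All states are reachable from the start state.
Start with accepting vs non-accepting: {q0,q1} | {q2,q3}.
On input 1, block {q0,q1} splits into {q0} and {q1}.
The partition is now stable with 3 blocks: {q0} | {q2,q3} | {q1}.

3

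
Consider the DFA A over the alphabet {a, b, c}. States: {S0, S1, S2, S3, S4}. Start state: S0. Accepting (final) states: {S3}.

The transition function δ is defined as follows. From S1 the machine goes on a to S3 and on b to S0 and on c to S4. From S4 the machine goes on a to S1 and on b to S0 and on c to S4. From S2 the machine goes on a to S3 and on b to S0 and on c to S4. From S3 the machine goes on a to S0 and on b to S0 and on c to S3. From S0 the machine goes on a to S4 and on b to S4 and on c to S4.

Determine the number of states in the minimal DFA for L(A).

4

Reachable states from the start: {S0,S1,S3,S4}. Unreachable: {S2} — drop them.
P0 = {S3} | {S0,S1,S4}.
Split {S0,S1,S4} by δ(·,a) → {S0,S4} and {S1}.
On input a, block {S0,S4} splits into {S0} and {S4}.
The partition is now stable with 4 blocks: {S3} | {S0} | {S1} | {S4}.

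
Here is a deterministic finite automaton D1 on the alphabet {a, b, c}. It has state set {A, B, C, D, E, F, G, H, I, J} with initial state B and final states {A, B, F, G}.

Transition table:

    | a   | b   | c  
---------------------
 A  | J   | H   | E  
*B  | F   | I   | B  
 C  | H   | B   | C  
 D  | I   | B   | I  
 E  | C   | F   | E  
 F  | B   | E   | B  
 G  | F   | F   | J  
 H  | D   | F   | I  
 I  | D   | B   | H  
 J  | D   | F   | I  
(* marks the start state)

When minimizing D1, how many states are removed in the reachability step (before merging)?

3

BFS from B reaches {B, C, D, E, F, H, I}; the 3 state(s) A, G, J are never visited.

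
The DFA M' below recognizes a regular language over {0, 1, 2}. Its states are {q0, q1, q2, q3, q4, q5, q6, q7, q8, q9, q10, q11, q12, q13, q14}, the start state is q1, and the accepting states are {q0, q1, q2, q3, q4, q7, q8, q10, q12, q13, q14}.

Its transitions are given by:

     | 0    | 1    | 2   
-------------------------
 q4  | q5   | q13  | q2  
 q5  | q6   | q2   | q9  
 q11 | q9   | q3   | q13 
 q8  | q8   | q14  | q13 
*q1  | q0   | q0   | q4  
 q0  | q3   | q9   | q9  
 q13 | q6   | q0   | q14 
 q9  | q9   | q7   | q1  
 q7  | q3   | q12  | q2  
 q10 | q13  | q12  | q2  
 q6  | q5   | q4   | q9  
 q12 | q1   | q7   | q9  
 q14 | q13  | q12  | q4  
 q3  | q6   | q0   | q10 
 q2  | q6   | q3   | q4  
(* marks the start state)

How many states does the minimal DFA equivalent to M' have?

8

States {q8,q11} cannot be reached from the start state, so discard them.
Initial partition by acceptance: {q0,q1,q2,q3,q4,q7,q10,q12,q13,q14} | {q5,q6,q9}.
Split {q0,q1,q2,q3,q4,q7,q10,q12,q13,q14} by δ(·,0) → {q0,q1,q7,q10,q12,q14} and {q2,q3,q4,q13}.
Refine {q0,q1,q7,q10,q12,q14} on symbol 0: members go to different blocks, giving {q0,q7,q10,q14} and {q1,q12}.
Refine {q0,q7,q10,q14} on symbol 1: members go to different blocks, giving {q7,q10,q14} and {q0}.
Refine {q5,q6,q9} on symbol 1: members go to different blocks, giving {q5,q6} and {q9}.
Split {q2,q3,q4,q13} by δ(·,1) → {q2,q4} and {q3,q13}.
Split {q1,q12} by δ(·,0) → {q1} and {q12}.
No further refinement is possible. Final partition (8 blocks): {q7,q10,q14} | {q5,q6} | {q2,q4} | {q1} | {q0} | {q9} | {q3,q13} | {q12}.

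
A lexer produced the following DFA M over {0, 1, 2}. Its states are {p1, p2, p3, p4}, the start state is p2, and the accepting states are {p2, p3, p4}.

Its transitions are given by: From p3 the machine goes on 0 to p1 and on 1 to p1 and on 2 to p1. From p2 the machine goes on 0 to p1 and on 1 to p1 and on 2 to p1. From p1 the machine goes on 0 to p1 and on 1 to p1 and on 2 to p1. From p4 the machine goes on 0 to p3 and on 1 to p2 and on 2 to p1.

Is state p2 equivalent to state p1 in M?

No

First remove the unreachable states {p3,p4}; 2 states remain.
Start with accepting vs non-accepting: {p2} | {p1}.
No further refinement is possible. Final partition (2 blocks): {p2} | {p1}.
p2 and p1 end up in different blocks, so they are distinguishable. For instance, the string 'ε' is accepted from only p2.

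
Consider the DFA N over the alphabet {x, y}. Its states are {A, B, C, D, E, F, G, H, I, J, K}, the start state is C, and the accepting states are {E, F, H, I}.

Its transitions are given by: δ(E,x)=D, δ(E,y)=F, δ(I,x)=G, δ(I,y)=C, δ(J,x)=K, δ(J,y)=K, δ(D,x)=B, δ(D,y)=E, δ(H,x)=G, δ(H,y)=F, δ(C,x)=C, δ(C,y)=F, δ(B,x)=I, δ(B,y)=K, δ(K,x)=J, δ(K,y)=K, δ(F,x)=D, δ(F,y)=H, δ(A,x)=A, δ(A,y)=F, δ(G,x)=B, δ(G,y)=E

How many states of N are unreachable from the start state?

1

BFS from C reaches {B, C, D, E, F, G, H, I, J, K}; the 1 state(s) A are never visited.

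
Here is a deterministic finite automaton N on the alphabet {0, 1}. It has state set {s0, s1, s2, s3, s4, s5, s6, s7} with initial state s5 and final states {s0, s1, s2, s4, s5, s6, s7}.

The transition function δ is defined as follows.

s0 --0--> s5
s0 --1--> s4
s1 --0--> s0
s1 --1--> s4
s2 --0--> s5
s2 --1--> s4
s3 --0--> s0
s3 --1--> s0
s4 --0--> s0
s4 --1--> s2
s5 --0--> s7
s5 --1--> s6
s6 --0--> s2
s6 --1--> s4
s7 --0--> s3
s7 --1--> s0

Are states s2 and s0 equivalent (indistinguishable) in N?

States {s1} cannot be reached from the start state, so discard them.
P0 = {s0,s2,s4,s5,s6,s7} | {s3}.
Split {s0,s2,s4,s5,s6,s7} by δ(·,0) → {s0,s2,s4,s5,s6} and {s7}.
Split {s0,s2,s4,s5,s6} by δ(·,0) → {s0,s2,s4,s6} and {s5}.
Split {s0,s2,s4,s6} by δ(·,0) → {s0,s2} and {s4,s6}.
Refine {s4,s6} on symbol 1: members go to different blocks, giving {s4} and {s6}.
No further refinement is possible. Final partition (6 blocks): {s0,s2} | {s3} | {s7} | {s5} | {s4} | {s6}.
s2 and s0 lie in the same block of the stable partition, so they are equivalent — no string distinguishes them.

Yes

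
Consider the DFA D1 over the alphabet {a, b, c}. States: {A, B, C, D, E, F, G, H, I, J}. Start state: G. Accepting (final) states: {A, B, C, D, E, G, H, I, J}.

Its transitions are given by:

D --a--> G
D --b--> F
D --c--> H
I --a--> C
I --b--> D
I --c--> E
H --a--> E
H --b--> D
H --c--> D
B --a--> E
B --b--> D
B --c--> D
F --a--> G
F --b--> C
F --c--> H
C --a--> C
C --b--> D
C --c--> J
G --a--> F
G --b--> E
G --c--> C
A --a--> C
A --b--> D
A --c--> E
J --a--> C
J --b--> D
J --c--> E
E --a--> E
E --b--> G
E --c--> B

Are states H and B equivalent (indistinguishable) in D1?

Reachable states from the start: {B,C,D,E,F,G,H,J}. Unreachable: {A,I} — drop them.
Start with accepting vs non-accepting: {B,C,D,E,G,H,J} | {F}.
Refine {B,C,D,E,G,H,J} on symbol a: members go to different blocks, giving {B,C,D,E,H,J} and {G}.
On input a, block {B,C,D,E,H,J} splits into {B,C,E,H,J} and {D}.
Refine {B,C,E,H,J} on symbol b: members go to different blocks, giving {B,C,H,J} and {E}.
Split {B,C,H,J} by δ(·,a) → {B,H} and {C,J}.
Refine {C,J} on symbol c: members go to different blocks, giving {C} and {J}.
Stable partition: {B,H} | {F} | {G} | {D} | {E} | {C} | {J} — 7 equivalence classes.
H and B lie in the same block of the stable partition, so they are equivalent — no string distinguishes them.

Yes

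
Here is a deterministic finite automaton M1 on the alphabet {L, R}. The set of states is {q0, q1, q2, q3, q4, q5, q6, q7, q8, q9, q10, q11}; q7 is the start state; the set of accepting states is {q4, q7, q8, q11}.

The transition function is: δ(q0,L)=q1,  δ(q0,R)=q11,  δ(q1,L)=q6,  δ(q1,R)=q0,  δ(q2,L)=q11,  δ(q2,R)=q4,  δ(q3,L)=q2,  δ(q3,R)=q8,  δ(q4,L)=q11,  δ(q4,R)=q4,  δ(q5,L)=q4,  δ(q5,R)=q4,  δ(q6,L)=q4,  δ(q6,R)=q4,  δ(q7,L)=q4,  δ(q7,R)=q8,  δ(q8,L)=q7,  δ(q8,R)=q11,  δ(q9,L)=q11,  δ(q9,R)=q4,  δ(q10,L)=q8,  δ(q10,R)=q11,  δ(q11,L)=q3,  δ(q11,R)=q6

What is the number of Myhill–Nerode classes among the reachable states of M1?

States {q0,q1,q5,q9,q10} cannot be reached from the start state, so discard them.
Initial partition by acceptance: {q4,q7,q8,q11} | {q2,q3,q6}.
Refine {q4,q7,q8,q11} on symbol L: members go to different blocks, giving {q4,q7,q8} and {q11}.
On input L, block {q4,q7,q8} splits into {q7,q8} and {q4}.
Refine {q7,q8} on symbol L: members go to different blocks, giving {q7} and {q8}.
Refine {q2,q3,q6} on symbol L: members go to different blocks, giving {q2} and {q3} and {q6}.
Stable partition: {q7} | {q2} | {q11} | {q4} | {q8} | {q3} | {q6} — 7 equivalence classes.

7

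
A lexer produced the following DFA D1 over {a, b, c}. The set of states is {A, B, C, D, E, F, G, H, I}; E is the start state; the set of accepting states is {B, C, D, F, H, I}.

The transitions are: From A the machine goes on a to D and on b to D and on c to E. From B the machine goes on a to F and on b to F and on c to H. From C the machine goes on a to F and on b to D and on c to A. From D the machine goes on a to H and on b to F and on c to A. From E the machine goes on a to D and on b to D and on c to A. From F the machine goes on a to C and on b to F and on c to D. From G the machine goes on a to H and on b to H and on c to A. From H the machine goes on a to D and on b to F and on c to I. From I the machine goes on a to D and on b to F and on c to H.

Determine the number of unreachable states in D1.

BFS from E reaches {A, C, D, E, F, H, I}; the 2 state(s) B, G are never visited.

2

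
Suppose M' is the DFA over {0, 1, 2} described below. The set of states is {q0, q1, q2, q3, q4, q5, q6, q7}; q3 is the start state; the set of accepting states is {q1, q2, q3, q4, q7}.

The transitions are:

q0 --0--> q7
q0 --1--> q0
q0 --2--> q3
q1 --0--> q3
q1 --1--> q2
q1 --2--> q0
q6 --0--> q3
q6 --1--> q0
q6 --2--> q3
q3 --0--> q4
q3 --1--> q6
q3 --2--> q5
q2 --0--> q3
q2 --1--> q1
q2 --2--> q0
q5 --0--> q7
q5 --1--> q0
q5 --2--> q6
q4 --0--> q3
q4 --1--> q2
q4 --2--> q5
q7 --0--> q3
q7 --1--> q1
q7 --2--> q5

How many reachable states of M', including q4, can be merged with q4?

2

Initial partition by acceptance: {q1,q2,q3,q4,q7} | {q0,q5,q6}.
Split {q1,q2,q3,q4,q7} by δ(·,1) → {q1,q2,q4,q7} and {q3}.
On input 0, block {q0,q5,q6} splits into {q0,q5} and {q6}.
Split {q0,q5} by δ(·,2) → {q0} and {q5}.
Refine {q1,q2,q4,q7} on symbol 2: members go to different blocks, giving {q1,q2} and {q4,q7}.
The partition is now stable with 6 blocks: {q1,q2} | {q0} | {q3} | {q6} | {q5} | {q4,q7}.
State q4 belongs to the block {q4,q7}, which has 2 states.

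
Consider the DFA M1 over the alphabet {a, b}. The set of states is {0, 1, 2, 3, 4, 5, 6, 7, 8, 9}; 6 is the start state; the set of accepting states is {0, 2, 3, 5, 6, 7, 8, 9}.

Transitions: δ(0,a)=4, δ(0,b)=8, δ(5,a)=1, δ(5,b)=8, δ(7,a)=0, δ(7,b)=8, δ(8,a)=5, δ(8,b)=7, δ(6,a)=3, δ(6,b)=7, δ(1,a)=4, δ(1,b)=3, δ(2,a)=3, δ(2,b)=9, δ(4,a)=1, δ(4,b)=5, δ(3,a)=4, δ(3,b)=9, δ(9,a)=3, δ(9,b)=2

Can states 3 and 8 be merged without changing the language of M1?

No

All states are reachable from the start state.
P0 = {0,2,3,5,6,7,8,9} | {1,4}.
On input a, block {0,2,3,5,6,7,8,9} splits into {2,6,7,8,9} and {0,3,5}.
No further refinement is possible. Final partition (3 blocks): {2,6,7,8,9} | {1,4} | {0,3,5}.
3 and 8 end up in different blocks, so they are distinguishable. For instance, the string 'a' is accepted from only 8.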